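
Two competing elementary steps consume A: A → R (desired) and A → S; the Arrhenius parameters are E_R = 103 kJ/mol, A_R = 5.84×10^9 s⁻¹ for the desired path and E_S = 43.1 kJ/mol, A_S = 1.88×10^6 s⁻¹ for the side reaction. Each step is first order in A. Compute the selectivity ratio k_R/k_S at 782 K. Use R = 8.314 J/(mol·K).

0.310

Since both paths have the same order in A, the concentration cancels and S_{R/S} = k_R/k_S = (A_R/A_S)·exp[(E_S−E_R)/(RT)].
(E_S−E_R)/(RT) = (43.1−103)×10³/(8.314×782) = -59900/6502 = -9.213.
k_R/k_S = (5.84×10^9/1.88×10^6)·exp(-9.213) = 3106 × 9.972×10^-5 = 0.310.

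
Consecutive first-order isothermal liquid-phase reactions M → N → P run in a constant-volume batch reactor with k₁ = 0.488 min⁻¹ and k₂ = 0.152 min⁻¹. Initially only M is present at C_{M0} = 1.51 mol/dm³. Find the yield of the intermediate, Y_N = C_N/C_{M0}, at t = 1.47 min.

0.453

Solving the coupled first-order balances gives C_N(t) = [k₁/(k₂−k₁)]·C_{M0}·(e^(−k₁t) − e^(−k₂t)).
e^(−k₁t) = e^(−0.488×1.47) = e^(−0.7174) = 0.4880; e^(−k₂t) = e^(−0.2234) = 0.7998.
C_N = 0.488×1.51/(0.152−0.488) × (0.4880−0.7998) = (-2.193)×(-0.3117) = 0.6836 mol/dm³.
Y_N = C_N/C_{M0} = 0.6836/1.51 = 0.453.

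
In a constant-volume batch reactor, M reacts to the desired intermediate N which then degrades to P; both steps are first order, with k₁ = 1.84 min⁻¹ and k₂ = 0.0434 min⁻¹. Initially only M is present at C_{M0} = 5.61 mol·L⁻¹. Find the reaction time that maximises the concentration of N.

For first-order series the maximum of C_N occurs at t_opt = ln(k₂/k₁)/(k₂−k₁).
= ln(0.0434/1.84)/(0.0434−1.84) = ln(0.02359)/-1.797 = -3.747/-1.797 = 2.09 min.

2.09 min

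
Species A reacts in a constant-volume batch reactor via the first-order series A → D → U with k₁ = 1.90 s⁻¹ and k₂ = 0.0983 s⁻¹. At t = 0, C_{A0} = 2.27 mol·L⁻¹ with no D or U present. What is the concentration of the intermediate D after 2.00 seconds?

1.91 mol·L⁻¹

For first-order series with pure A initially, C_D(t) = k₁C_{A0}/(k₂−k₁)·(e^(−k₁t) − e^(−k₂t)).
e^(−k₁t) = e^(−1.90×2.00) = e^(−3.800) = 0.02237; e^(−k₂t) = e^(−0.1966) = 0.8215.
C_D = 1.90×2.27/(0.0983−1.90) × (0.02237−0.8215) = (-2.394)×(-0.7991) = 1.913 mol·L⁻¹.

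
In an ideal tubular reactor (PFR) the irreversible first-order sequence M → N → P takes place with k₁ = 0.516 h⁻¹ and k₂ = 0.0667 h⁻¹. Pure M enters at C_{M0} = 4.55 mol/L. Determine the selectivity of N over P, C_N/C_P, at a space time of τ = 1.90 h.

13.2

The intermediate concentration in a first-order A→B→C sequence is C_N = k₁C_{M0}(e^(−k₁τ) − e^(−k₂τ))/(k₂−k₁).
e^(−k₁τ) = e^(−0.516×1.90) = e^(−0.9804) = 0.3752; e^(−k₂τ) = e^(−0.1267) = 0.8810.
C_N = 0.516×4.55/(0.0667−0.516) × (0.3752−0.8810) = (-5.225)×(-0.5058) = 2.643 mol/L.
C_M = C_{M0}e^(−k₁τ) = 1.707 mol/L, so C_P = C_{M0}−C_M−C_N = 0.1999 mol/L; C_N/C_P = 13.2.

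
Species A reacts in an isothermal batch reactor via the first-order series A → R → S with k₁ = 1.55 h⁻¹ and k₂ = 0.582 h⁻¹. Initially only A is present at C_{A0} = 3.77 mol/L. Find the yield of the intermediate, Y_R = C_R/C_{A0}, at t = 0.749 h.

The intermediate concentration in a first-order A→B→C sequence is C_R = k₁C_{A0}(e^(−k₁t) − e^(−k₂t))/(k₂−k₁).
e^(−k₁t) = e^(−1.55×0.749) = e^(−1.161) = 0.3132; e^(−k₂t) = e^(−0.4359) = 0.6467.
C_R = 1.55×3.77/(0.582−1.55) × (0.3132−0.6467) = (-6.037)×(-0.3335) = 2.013 mol/L.
Y_R = C_R/C_{A0} = 2.013/3.77 = 0.534.

0.534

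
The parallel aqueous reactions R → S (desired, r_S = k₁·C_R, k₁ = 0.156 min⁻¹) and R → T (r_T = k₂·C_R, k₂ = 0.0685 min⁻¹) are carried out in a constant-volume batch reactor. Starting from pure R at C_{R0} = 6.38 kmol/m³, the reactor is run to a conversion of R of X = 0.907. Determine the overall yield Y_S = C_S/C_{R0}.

C_R = C_{R0}(1−X) = 0.5933 kmol/m³.
Both paths are first order in R, so the instantaneous fraction to S is constant: dC_S/d(−C_R) = k₁/(k₁+k₂) = 0.6949.
C_S = 0.6949·(C_{R0}−C_R) = 0.6949×5.787 = 4.02 kmol/m³.
Y_S = C_S/C_{R0} = 4.021/6.38 = 0.630.

0.630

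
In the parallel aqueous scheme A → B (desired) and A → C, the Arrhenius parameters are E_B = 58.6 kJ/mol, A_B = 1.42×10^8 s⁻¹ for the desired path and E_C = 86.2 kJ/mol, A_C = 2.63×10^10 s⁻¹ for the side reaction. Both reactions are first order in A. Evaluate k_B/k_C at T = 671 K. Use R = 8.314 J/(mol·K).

0.760

k_B/k_C = (A_B/A_C)·exp[−(E_B−E_C)/(RT)] = (A_B/A_C)·exp[(E_C−E_B)/(RT)].
(E_C−E_B)/(RT) = (86.2−58.6)×10³/(8.314×671) = 27600/5579 = 4.947.
k_B/k_C = (1.42×10^8/2.63×10^10)·exp(4.947) = 0.005399 × 140.8 = 0.760.
Since E_B < E_C, lowering the temperature improves selectivity toward B.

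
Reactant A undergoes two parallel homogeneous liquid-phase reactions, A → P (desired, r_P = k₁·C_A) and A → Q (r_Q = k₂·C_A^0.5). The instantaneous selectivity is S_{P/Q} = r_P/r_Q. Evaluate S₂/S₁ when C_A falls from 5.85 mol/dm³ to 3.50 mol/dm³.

0.773

S_{P/Q} = (k₁/k₂)·C_A^0.5, so S₂/S₁ = (C_{A,2}/C_{A,1})^0.5.
= (3.50/5.85)^0.5 = (0.5983)^0.5 = 0.773.
Selectivity toward P falls as C_A falls — high-concentration operation is favoured.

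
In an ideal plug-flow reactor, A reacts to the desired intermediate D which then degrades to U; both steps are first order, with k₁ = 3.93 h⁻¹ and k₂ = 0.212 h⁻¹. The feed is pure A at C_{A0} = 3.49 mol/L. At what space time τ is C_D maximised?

The intermediate peaks when r₁ = r₂, i.e. k₁e^(−k₁τ) = k₂e^(−k₂τ), giving τ_opt = ln(k₂/k₁)/(k₂−k₁).
= ln(0.212/3.93)/(0.212−3.93) = ln(0.05394)/-3.718 = -2.920/-3.718 = 0.785 h.

0.785 h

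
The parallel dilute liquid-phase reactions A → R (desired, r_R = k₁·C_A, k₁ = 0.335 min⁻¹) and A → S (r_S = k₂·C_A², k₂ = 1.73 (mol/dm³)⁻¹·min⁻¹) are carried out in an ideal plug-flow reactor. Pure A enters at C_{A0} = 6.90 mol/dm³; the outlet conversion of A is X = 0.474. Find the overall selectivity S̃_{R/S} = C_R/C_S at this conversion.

C_A = C_{A0}(1−X) = 3.629 mol/dm³.
Along a PFR/batch, dC_R/dC_A = −r_R/(r_R+r_S) = −k₁/(k₁+k₂·C_A).
Integrating from C_{A0} to C_A: C_R = (0.335/1.73)·ln[(0.335+1.73·6.90)/(0.335+1.73·3.63)] = 0.1936·ln(12.27/6.614) = 0.1197 mol/dm³.
C_S = (C_{A0}−C_A)−C_R = 3.151 mol/dm³; S̃_{R/S} = 0.1197/3.151 = 0.0380.

0.0380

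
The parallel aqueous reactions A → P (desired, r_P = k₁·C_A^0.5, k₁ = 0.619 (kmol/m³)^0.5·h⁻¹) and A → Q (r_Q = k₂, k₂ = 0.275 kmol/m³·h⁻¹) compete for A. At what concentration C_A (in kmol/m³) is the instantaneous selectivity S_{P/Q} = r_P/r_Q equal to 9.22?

16.8 kmol/m³

S_{P/Q} = (k₁/k₂)·C_A^0.5 ⇒ C_A = (S·k₂/k₁)^(2).
= (9.22×0.275/0.619)^(2) = (4.096)^(2) = 16.8 kmol/m³.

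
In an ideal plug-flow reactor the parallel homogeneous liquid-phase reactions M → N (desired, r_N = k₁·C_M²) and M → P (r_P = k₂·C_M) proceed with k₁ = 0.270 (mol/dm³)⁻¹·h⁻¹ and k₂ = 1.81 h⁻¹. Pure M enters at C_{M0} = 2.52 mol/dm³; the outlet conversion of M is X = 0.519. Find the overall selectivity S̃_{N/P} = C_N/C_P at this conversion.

C_M = C_{M0}(1−X) = 1.212 mol/dm³.
Along a PFR/batch, dC_P/dC_M = −r_P/(r_N+r_P) = −k₂/(k₂+k₁·C_M).
Integrating from C_{M0} to C_M: C_P = (1.81/0.270)·ln[(1.81+0.270·2.52)/(1.81+0.270·1.21)] = 6.704·ln(2.490/2.137) = 1.025 mol/dm³.
Then C_N = (C_{M0}−C_M) − C_P = 1.308 − 1.025 = 0.2828 mol/dm³.
S̃_{N/P} = C_N/C_P = 0.2828/1.025 = 0.276.

0.276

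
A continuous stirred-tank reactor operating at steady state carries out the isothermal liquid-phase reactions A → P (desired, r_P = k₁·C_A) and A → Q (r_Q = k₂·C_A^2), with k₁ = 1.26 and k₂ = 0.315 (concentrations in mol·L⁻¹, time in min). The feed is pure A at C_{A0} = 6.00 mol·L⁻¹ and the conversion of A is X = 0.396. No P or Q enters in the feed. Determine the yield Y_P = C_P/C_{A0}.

0.208

Exit C_A = C_{A0}(1−X) = 6.00×0.604 = 3.624 mol·L⁻¹.
A CSTR operates uniformly at the exit composition, giving r_P = 4.566 and r_Q = 4.137 (each k·C_A^n at C_A = 3.624).
Fraction of consumed A going to P: r_P/(r_P+r_Q) = 0.5247.
C_P = 0.5247·C_{A0}·X = 0.5247×6.00×0.396 = 1.25 mol·L⁻¹; Y_P = C_P/C_{A0} = 0.208.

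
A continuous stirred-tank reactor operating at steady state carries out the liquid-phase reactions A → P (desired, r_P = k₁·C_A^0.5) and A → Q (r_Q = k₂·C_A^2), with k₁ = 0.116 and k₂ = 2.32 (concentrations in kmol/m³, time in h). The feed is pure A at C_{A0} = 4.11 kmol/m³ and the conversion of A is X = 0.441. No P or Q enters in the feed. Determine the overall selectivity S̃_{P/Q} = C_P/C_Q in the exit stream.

0.0144

Exit C_A = C_{A0}(1−X) = 4.11×0.559 = 2.297 kmol/m³.
In a CSTR the entire volume is at exit conditions, so r_P = 0.116×2.297^0.5 = 0.1758 and r_Q = 2.32×2.297^2 = 12.25.
Overall selectivity = C_P/C_Q = r_Pτ/(r_Qτ) = r_P/r_Q = 0.0144.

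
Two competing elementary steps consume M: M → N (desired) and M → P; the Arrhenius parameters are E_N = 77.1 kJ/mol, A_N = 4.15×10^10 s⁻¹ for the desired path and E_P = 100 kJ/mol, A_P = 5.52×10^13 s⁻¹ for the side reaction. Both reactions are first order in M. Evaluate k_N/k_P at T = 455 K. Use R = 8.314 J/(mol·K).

Since both paths have the same order in M, the concentration cancels and S_{N/P} = k_N/k_P = (A_N/A_P)·exp[(E_P−E_N)/(RT)].
(E_P−E_N)/(RT) = (100−77.1)×10³/(8.314×455) = 22900/3783 = 6.054.
k_N/k_P = (4.15×10^10/5.52×10^13)·exp(6.054) = 7.518×10^-4 × 425.6 = 0.320.

0.320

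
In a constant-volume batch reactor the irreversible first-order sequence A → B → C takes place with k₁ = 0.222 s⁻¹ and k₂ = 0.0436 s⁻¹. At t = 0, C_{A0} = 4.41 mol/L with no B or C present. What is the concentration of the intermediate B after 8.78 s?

2.96 mol/L

Solving the coupled first-order balances gives C_B(t) = [k₁/(k₂−k₁)]·C_{A0}·(e^(−k₁t) − e^(−k₂t)).
e^(−k₁t) = e^(−0.222×8.78) = e^(−1.949) = 0.1424; e^(−k₂t) = e^(−0.3828) = 0.6819.
C_B = 0.222×4.41/(0.0436−0.222) × (0.1424−0.6819) = (-5.488)×(-0.5396) = 2.961 mol/L.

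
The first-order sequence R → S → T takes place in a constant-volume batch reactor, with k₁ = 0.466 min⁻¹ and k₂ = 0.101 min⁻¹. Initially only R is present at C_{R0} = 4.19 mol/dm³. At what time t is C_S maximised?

The intermediate peaks when r₁ = r₂, i.e. k₁e^(−k₁t) = k₂e^(−k₂t), giving t_opt = ln(k₂/k₁)/(k₂−k₁).
= ln(0.101/0.466)/(0.101−0.466) = ln(0.2167)/-0.3650 = -1.529/-0.3650 = 4.19 min.

4.19 min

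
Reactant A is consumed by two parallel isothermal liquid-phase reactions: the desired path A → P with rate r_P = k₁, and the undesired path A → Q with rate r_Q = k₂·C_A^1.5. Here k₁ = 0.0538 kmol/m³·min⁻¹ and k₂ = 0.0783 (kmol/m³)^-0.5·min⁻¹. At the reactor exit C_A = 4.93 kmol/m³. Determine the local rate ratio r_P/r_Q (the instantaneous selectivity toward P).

0.0628

S_{P/Q} = r_P/r_Q = (k₁)/(k₂·C_A^1.5) = (k₁/k₂)·C_A^-1.5.
= (0.0538) / (0.0783×4.930^1.5) = 0.05380/0.8571 = 0.0628.
The undesired path is higher order in A, so low C_A (CSTR or dilute feed) favours P.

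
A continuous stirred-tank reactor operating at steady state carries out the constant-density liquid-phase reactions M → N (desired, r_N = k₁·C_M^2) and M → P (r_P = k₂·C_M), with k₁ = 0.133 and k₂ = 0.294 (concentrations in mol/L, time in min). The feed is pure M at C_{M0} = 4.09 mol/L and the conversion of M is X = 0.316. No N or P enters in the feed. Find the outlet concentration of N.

Exit C_M = C_{M0}(1−X) = 4.09×0.684 = 2.798 mol/L.
Rates in a CSTR are evaluated at the outlet concentration: r_N = 0.133×2.798^2 = 1.041, r_P = 0.294×2.798 = 0.8225.
Fraction of consumed M going to N: r_N/(r_N+r_P) = 0.5586.
C_N = 0.5586·C_{M0}·X = 0.5586×4.09×0.316 = 0.722 mol/L.

0.722 mol/L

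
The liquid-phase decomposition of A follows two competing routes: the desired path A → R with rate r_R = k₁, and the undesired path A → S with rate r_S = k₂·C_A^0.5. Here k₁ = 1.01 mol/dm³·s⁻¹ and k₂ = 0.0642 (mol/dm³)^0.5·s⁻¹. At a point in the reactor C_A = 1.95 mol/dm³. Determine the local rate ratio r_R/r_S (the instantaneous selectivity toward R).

11.3

S_{R/S} = r_R/r_S = (k₁)/(k₂·C_A^0.5) = (k₁/k₂)·C_A^-0.5.
= (1.01) / (0.0642×1.950^0.5) = 1.010/0.08965 = 11.3.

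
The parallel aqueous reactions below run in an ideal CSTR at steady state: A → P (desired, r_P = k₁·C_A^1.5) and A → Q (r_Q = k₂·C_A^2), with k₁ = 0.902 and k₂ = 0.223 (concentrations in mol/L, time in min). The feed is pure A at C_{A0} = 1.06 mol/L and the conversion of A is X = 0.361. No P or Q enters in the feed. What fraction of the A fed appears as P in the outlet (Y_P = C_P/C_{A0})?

Exit C_A = C_{A0}(1−X) = 1.06×0.639 = 0.6773 mol/L.
Rates in a CSTR are evaluated at the outlet concentration: r_P = 0.902×0.6773^1.5 = 0.5028, r_Q = 0.223×0.6773^2 = 0.1023.
Fraction of consumed A going to P: r_P/(r_P+r_Q) = 0.8309.
C_P = 0.8309·C_{A0}·X = 0.8309×1.06×0.361 = 0.318 mol/L; Y_P = C_P/C_{A0} = 0.300.

0.300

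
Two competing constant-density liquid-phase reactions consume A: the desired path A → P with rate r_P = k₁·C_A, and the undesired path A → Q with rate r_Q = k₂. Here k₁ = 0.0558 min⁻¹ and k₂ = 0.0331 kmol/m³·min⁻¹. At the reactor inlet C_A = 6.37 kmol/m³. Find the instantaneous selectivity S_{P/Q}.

10.7

S_{P/Q} = r_P/r_Q = (k₁·C_A)/(k₂) = (k₁/k₂)·C_A.
= (0.0558×6.370) / (0.0331) = 0.3554/0.03310 = 10.7.
Since the desired path is higher order in A, keeping C_A high (PFR or concentrated feed) favours P.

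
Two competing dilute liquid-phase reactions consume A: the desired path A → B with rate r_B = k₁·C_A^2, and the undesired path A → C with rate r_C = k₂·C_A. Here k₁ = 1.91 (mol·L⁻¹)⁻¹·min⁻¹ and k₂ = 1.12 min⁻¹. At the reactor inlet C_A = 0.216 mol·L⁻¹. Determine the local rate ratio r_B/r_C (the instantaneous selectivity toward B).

0.368

S_{B/C} = r_B/r_C = (k₁·C_A^2)/(k₂·C_A) = (k₁/k₂)·C_A.
= (1.91×0.2160^2) / (1.12×0.2160) = 0.08911/0.2419 = 0.368.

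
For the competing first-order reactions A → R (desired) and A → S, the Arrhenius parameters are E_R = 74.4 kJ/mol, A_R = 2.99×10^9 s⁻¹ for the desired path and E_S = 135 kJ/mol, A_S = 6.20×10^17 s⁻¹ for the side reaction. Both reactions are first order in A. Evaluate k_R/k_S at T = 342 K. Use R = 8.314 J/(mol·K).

Since both paths have the same order in A, the concentration cancels and S_{R/S} = k_R/k_S = (A_R/A_S)·exp[(E_S−E_R)/(RT)].
(E_S−E_R)/(RT) = (135−74.4)×10³/(8.314×342) = 60600/2843 = 21.31.
k_R/k_S = (2.99×10^9/6.20×10^17)·exp(21.31) = 4.823×10^-9 × 1.803×10^9 = 8.69.
Since E_R < E_S, lowering the temperature improves selectivity toward R.

8.69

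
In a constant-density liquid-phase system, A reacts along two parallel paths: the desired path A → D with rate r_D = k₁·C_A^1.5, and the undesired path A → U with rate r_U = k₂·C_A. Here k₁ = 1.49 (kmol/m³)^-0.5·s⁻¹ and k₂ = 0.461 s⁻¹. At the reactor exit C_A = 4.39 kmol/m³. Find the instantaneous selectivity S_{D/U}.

6.77

S_{D/U} = r_D/r_U = (k₁·C_A^1.5)/(k₂·C_A) = (k₁/k₂)·C_A^0.5.
= (1.49×4.390^1.5) / (0.461×4.390) = 13.71/2.024 = 6.77.
Since the desired path is higher order in A, keeping C_A high (PFR or concentrated feed) favours D.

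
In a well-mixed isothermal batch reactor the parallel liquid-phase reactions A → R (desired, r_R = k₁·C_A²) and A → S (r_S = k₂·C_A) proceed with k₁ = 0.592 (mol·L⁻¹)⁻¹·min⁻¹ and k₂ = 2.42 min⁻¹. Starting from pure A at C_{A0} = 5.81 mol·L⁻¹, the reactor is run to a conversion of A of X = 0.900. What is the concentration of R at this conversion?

C_A = C_{A0}(1−X) = 0.5810 mol·L⁻¹.
Along a PFR/batch, dC_S/dC_A = −r_S/(r_R+r_S) = −k₂/(k₂+k₁·C_A).
Integrating from C_{A0} to C_A: C_S = (2.42/0.592)·ln[(2.42+0.592·5.81)/(2.42+0.592·0.581)] = 4.088·ln(5.860/2.764) = 3.072 mol·L⁻¹.
Then C_R = (C_{A0}−C_A) − C_S = 5.229 − 3.072 = 2.157 mol·L⁻¹.

2.16 mol·L⁻¹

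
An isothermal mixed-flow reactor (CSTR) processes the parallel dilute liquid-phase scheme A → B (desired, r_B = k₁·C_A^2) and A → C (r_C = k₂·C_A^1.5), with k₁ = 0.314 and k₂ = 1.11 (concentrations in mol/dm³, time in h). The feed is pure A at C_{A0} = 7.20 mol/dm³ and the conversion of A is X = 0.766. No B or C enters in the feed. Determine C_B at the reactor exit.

1.48 mol/dm³

Exit C_A = C_{A0}(1−X) = 7.20×0.234 = 1.685 mol/dm³.
In a CSTR the entire volume is at exit conditions, so r_B = 0.314×1.685^2 = 0.8913 and r_C = 1.11×1.685^1.5 = 2.427.
Fraction of consumed A going to B: r_B/(r_B+r_C) = 0.2686.
C_B = 0.2686·C_{A0}·X = 0.2686×7.20×0.766 = 1.48 mol/dm³.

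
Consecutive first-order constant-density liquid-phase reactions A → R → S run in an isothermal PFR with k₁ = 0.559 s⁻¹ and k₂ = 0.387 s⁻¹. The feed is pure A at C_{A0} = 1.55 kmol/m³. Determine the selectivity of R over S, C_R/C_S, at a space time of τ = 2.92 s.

1.06

For first-order series with pure A initially, C_R(τ) = k₁C_{A0}/(k₂−k₁)·(e^(−k₁τ) − e^(−k₂τ)).
e^(−k₁τ) = e^(−0.559×2.92) = e^(−1.632) = 0.1955; e^(−k₂τ) = e^(−1.130) = 0.3230.
C_R = 0.559×1.55/(0.387−0.559) × (0.1955−0.3230) = (-5.037)×(-0.1275) = 0.6425 kmol/m³.
C_A = C_{A0}e^(−k₁τ) = 0.3030 kmol/m³, so C_S = C_{A0}−C_A−C_R = 0.6045 kmol/m³; C_R/C_S = 1.06.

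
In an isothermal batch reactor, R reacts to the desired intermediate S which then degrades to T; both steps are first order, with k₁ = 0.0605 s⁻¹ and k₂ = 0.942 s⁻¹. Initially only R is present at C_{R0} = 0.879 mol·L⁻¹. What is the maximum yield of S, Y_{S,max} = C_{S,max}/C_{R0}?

Evaluating C_S at t_opt = ln(k₂/k₁)/(k₂−k₁) gives C_{S,max}/C_{R0} = (k₁/k₂)^[k₂/(k₂−k₁)].
= (0.0605/0.942)^(0.942/(0.942−0.0605)) = (0.06423)^(1.069) = 0.05320.

0.0532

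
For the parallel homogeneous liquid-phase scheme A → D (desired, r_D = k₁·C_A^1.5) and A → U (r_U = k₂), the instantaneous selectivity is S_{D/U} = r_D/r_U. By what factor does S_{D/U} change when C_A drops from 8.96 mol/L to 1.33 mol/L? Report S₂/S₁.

0.0572

S_{D/U} = (k₁/k₂)·C_A^1.5, so S₂/S₁ = (C_{A,2}/C_{A,1})^1.5.
= (1.33/8.96)^1.5 = (0.1484)^1.5 = 0.0572.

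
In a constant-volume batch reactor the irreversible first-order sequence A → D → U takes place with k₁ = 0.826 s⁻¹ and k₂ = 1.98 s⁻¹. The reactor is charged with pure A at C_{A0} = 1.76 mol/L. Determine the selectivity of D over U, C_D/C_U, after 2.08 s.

Solving the coupled first-order balances gives C_D(t) = [k₁/(k₂−k₁)]·C_{A0}·(e^(−k₁t) − e^(−k₂t)).
e^(−k₁t) = e^(−0.826×2.08) = e^(−1.718) = 0.1794; e^(−k₂t) = e^(−4.118) = 0.01627.
C_D = 0.826×1.76/(1.98−0.826) × (0.1794−0.01627) = 1.260×0.1631 = 0.2055 mol/L.
C_A = C_{A0}e^(−k₁t) = 0.3158 mol/L, so C_U = C_{A0}−C_A−C_D = 1.239 mol/L; C_D/C_U = 0.166.

0.166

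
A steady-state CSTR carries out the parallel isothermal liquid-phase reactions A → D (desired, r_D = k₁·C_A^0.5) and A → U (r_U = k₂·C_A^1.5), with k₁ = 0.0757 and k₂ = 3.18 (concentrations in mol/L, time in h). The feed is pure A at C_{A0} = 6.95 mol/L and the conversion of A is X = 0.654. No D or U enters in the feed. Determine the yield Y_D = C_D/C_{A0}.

Exit C_A = C_{A0}(1−X) = 6.95×0.346 = 2.405 mol/L.
A CSTR operates uniformly at the exit composition, giving r_D = 0.1174 and r_U = 11.86 (each k·C_A^n at C_A = 2.405).
Fraction of consumed A going to D: r_D/(r_D+r_U) = 0.009802.
C_D = 0.009802·C_{A0}·X = 0.009802×6.95×0.654 = 0.0446 mol/L; Y_D = C_D/C_{A0} = 0.00641.

0.00641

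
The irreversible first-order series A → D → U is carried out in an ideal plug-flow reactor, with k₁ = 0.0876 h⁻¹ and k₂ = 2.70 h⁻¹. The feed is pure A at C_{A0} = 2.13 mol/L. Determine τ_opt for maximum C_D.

For first-order series the maximum of C_D occurs at τ_opt = ln(k₂/k₁)/(k₂−k₁).
= ln(2.70/0.0876)/(2.70−0.0876) = ln(30.82)/2.612 = 3.428/2.612 = 1.31 h.

1.31 h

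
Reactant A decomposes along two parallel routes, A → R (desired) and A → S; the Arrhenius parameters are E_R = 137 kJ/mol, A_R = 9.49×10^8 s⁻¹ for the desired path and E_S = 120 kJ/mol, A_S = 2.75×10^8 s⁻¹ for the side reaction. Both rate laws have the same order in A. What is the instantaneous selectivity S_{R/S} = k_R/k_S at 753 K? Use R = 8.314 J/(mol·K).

k_R/k_S = (A_R/A_S)·exp[−(E_R−E_S)/(RT)] = (A_R/A_S)·exp[(E_S−E_R)/(RT)].
(E_S−E_R)/(RT) = (120−137)×10³/(8.314×753) = -17000/6260 = -2.715.
k_R/k_S = (9.49×10^8/2.75×10^8)·exp(-2.715) = 3.451 × 0.06617 = 0.228.
Since E_R > E_S, raising the temperature improves selectivity toward R.

0.228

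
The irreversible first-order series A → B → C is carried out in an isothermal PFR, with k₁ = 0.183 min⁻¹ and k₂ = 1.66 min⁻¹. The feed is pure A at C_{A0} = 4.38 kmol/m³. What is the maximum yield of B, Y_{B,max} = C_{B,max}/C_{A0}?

Evaluating C_B at τ_opt = ln(k₂/k₁)/(k₂−k₁) gives C_{B,max}/C_{A0} = (k₁/k₂)^[k₂/(k₂−k₁)].
= (0.183/1.66)^(1.66/(1.66−0.183)) = (0.1102)^(1.124) = 0.08389.

0.0839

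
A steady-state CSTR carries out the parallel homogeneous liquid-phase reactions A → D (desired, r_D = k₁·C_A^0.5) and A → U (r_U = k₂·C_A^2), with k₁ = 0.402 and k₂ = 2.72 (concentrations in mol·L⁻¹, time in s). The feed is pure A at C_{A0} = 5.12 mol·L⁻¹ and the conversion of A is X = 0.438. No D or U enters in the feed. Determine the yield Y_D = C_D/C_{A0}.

Exit C_A = C_{A0}(1−X) = 5.12×0.562 = 2.877 mol·L⁻¹.
In a CSTR the entire volume is at exit conditions, so r_D = 0.402×2.877^0.5 = 0.6819 and r_U = 2.72×2.877^2 = 22.52.
Fraction of consumed A going to D: r_D/(r_D+r_U) = 0.02939.
C_D = 0.02939·C_{A0}·X = 0.02939×5.12×0.438 = 0.0659 mol·L⁻¹; Y_D = C_D/C_{A0} = 0.0129.

0.0129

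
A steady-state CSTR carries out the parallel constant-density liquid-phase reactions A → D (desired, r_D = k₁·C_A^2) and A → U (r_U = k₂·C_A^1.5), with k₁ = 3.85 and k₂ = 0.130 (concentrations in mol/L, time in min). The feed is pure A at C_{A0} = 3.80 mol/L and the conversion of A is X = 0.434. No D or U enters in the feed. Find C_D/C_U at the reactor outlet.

43.4

Exit C_A = C_{A0}(1−X) = 3.80×0.566 = 2.151 mol/L.
Rates in a CSTR are evaluated at the outlet concentration: r_D = 3.85×2.151^2 = 17.81, r_U = 0.130×2.151^1.5 = 0.4101.
Overall selectivity = C_D/C_U = r_Dτ/(r_Uτ) = r_D/r_U = 43.4.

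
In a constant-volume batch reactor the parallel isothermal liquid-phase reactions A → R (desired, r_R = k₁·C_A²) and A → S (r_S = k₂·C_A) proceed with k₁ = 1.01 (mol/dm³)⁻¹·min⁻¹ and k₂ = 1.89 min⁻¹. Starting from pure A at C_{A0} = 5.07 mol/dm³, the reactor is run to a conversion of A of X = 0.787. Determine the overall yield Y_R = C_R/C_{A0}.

C_A = C_{A0}(1−X) = 1.080 mol/dm³.
Along a PFR/batch, dC_S/dC_A = −r_S/(r_R+r_S) = −k₂/(k₂+k₁·C_A).
Integrating from C_{A0} to C_A: C_S = (1.89/1.01)·ln[(1.89+1.01·5.07)/(1.89+1.01·1.08)] = 1.871·ln(7.011/2.981) = 1.600 mol/dm³.
Then C_R = (C_{A0}−C_A) − C_S = 3.990 − 1.600 = 2.390 mol/dm³.
Y_R = C_R/C_{A0} = 2.390/5.07 = 0.471.

0.471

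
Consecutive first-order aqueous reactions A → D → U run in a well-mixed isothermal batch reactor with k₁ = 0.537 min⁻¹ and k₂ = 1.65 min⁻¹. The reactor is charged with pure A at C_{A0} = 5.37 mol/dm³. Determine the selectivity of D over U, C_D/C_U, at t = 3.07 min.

The intermediate concentration in a first-order A→B→C sequence is C_D = k₁C_{A0}(e^(−k₁t) − e^(−k₂t))/(k₂−k₁).
e^(−k₁t) = e^(−0.537×3.07) = e^(−1.649) = 0.1923; e^(−k₂t) = e^(−5.065) = 0.006311.
C_D = 0.537×5.37/(1.65−0.537) × (0.1923−0.006311) = 2.591×0.1860 = 0.4819 mol/dm³.
C_A = C_{A0}e^(−k₁t) = 1.033 mol/dm³, so C_U = C_{A0}−C_A−C_D = 3.855 mol/dm³; C_D/C_U = 0.125.

0.125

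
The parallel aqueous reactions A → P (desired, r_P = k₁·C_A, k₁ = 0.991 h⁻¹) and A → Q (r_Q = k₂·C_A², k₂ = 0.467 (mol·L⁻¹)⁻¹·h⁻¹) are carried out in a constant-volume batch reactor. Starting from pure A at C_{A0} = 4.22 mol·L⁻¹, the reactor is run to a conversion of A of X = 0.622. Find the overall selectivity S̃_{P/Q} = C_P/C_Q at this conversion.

0.760

C_A = C_{A0}(1−X) = 1.595 mol·L⁻¹.
Along a PFR/batch, dC_P/dC_A = −r_P/(r_P+r_Q) = −k₁/(k₁+k₂·C_A).
Integrating from C_{A0} to C_A: C_P = (0.991/0.467)·ln[(0.991+0.467·4.22)/(0.991+0.467·1.60)] = 2.122·ln(2.962/1.736) = 1.134 mol·L⁻¹.
C_Q = (C_{A0}−C_A)−C_P = 1.491 mol·L⁻¹; S̃_{P/Q} = 1.134/1.491 = 0.760.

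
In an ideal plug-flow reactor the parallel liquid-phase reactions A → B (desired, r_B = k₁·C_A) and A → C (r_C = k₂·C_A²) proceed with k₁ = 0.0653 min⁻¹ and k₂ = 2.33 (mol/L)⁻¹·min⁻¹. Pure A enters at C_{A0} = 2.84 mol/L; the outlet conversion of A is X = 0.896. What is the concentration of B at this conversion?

C_A = C_{A0}(1−X) = 0.2954 mol/L.
Along a PFR/batch, dC_B/dC_A = −r_B/(r_B+r_C) = −k₁/(k₁+k₂·C_A).
Integrating from C_{A0} to C_A: C_B = (0.0653/2.33)·ln[(0.0653+2.33·2.84)/(0.0653+2.33·0.295)] = 0.02803·ln(6.682/0.7535) = 0.06117 mol/L.

0.0612 mol/L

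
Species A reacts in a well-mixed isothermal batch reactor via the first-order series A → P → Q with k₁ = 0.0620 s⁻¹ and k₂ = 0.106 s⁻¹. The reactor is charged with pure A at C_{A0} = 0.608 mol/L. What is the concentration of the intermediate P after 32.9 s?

The intermediate concentration in a first-order A→B→C sequence is C_P = k₁C_{A0}(e^(−k₁t) − e^(−k₂t))/(k₂−k₁).
e^(−k₁t) = e^(−0.0620×32.9) = e^(−2.040) = 0.1301; e^(−k₂t) = e^(−3.487) = 0.03058.
C_P = 0.0620×0.608/(0.106−0.0620) × (0.1301−0.03058) = 0.8567×0.09947 = 0.08522 mol/L.

0.0852 mol/L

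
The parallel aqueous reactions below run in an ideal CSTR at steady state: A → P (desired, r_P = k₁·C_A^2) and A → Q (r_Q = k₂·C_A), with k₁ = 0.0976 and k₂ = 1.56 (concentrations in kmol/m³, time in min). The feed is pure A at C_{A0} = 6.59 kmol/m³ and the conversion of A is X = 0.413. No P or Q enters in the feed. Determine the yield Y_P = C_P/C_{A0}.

0.0805

Exit C_A = C_{A0}(1−X) = 6.59×0.587 = 3.868 kmol/m³.
Rates in a CSTR are evaluated at the outlet concentration: r_P = 0.0976×3.868^2 = 1.460, r_Q = 1.56×3.868 = 6.035.
Fraction of consumed A going to P: r_P/(r_P+r_Q) = 0.1949.
C_P = 0.1949·C_{A0}·X = 0.1949×6.59×0.413 = 0.530 kmol/m³; Y_P = C_P/C_{A0} = 0.0805.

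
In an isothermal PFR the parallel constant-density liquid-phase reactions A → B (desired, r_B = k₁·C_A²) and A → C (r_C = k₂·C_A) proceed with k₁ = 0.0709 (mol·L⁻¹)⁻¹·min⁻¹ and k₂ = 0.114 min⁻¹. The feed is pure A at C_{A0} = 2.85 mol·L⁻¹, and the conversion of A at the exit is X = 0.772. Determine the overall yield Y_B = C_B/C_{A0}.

C_A = C_{A0}(1−X) = 0.6498 mol·L⁻¹.
Along a PFR/batch, dC_C/dC_A = −r_C/(r_B+r_C) = −k₂/(k₂+k₁·C_A).
Integrating from C_{A0} to C_A: C_C = (0.114/0.0709)·ln[(0.114+0.0709·2.85)/(0.114+0.0709·0.650)] = 1.608·ln(0.3161/0.1601) = 1.094 mol·L⁻¹.
Then C_B = (C_{A0}−C_A) − C_C = 2.200 − 1.094 = 1.106 mol·L⁻¹.
Y_B = C_B/C_{A0} = 1.106/2.85 = 0.388.

0.388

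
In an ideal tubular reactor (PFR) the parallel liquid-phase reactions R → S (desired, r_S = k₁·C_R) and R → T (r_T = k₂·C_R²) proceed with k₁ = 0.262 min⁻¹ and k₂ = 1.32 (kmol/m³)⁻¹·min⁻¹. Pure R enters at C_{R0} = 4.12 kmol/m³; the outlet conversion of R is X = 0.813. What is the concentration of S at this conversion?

0.297 kmol/m³

C_R = C_{R0}(1−X) = 0.7704 kmol/m³.
Along a PFR/batch, dC_S/dC_R = −r_S/(r_S+r_T) = −k₁/(k₁+k₂·C_R).
Integrating from C_{R0} to C_R: C_S = (0.262/1.32)·ln[(0.262+1.32·4.12)/(0.262+1.32·0.770)] = 0.1985·ln(5.700/1.279) = 0.2966 kmol/m³.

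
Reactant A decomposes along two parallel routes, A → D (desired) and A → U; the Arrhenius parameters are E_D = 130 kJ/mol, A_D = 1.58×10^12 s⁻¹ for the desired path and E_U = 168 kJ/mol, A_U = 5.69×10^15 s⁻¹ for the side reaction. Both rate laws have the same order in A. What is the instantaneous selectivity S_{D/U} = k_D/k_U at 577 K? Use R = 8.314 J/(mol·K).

0.765

Since both paths have the same order in A, the concentration cancels and S_{D/U} = k_D/k_U = (A_D/A_U)·exp[(E_U−E_D)/(RT)].
(E_U−E_D)/(RT) = (168−130)×10³/(8.314×577) = 38000/4797 = 7.921.
k_D/k_U = (1.58×10^12/5.69×10^15)·exp(7.921) = 2.777×10^-4 × 2755 = 0.765.
Since E_D < E_U, lowering the temperature improves selectivity toward D.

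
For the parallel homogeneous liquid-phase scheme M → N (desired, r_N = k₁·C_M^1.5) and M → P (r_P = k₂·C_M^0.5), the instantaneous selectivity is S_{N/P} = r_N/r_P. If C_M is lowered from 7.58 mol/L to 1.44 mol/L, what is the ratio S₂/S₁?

0.190

S_{N/P} = (k₁/k₂)·C_M, so S₂/S₁ = (C_{M,2}/C_{M,1}).
= 1.44/7.58 = 0.190.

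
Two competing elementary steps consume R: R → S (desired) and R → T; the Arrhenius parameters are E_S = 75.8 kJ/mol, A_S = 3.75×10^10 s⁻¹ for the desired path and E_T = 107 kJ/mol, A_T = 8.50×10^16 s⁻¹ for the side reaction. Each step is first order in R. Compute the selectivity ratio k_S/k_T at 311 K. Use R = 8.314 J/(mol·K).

With equal orders, S_{S/T} = k_S/k_T = (A_S/A_T)·exp[(E_T−E_S)/(RT)].
(E_T−E_S)/(RT) = (107−75.8)×10³/(8.314×311) = 31200/2586 = 12.07.
k_S/k_T = (3.75×10^10/8.50×10^16)·exp(12.07) = 4.412×10^-7 × 1.740×10^5 = 0.0767.
Since E_S < E_T, lowering the temperature improves selectivity toward S.

0.0767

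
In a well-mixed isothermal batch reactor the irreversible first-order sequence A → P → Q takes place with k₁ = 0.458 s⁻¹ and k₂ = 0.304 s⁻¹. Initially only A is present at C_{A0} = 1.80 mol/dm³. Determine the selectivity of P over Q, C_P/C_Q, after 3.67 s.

1.07

For first-order series with pure A initially, C_P(t) = k₁C_{A0}/(k₂−k₁)·(e^(−k₁t) − e^(−k₂t)).
e^(−k₁t) = e^(−0.458×3.67) = e^(−1.681) = 0.1862; e^(−k₂t) = e^(−1.116) = 0.3277.
C_P = 0.458×1.80/(0.304−0.458) × (0.1862−0.3277) = (-5.353)×(-0.1415) = 0.7574 mol/dm³.
C_A = C_{A0}e^(−k₁t) = 0.3352 mol/dm³, so C_Q = C_{A0}−C_A−C_P = 0.7074 mol/dm³; C_P/C_Q = 1.07.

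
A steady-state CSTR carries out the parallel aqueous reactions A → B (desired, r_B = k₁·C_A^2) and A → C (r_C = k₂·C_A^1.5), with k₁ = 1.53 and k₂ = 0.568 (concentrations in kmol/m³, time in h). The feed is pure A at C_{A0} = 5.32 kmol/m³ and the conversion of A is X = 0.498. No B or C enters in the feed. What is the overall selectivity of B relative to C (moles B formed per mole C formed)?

Exit C_A = C_{A0}(1−X) = 5.32×0.502 = 2.671 kmol/m³.
In a CSTR the entire volume is at exit conditions, so r_B = 1.53×2.671^2 = 10.91 and r_C = 0.568×2.671^1.5 = 2.479.
Overall selectivity = C_B/C_C = r_Bτ/(r_Cτ) = r_B/r_C = 4.40.

4.40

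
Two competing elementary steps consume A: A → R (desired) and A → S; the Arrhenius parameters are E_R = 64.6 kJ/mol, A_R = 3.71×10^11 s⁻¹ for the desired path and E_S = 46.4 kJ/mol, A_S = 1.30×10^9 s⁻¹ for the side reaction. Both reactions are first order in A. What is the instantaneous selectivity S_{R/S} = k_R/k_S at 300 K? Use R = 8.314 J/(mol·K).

With equal orders, S_{R/S} = k_R/k_S = (A_R/A_S)·exp[(E_S−E_R)/(RT)].
(E_S−E_R)/(RT) = (46.4−64.6)×10³/(8.314×300) = -18200/2494 = -7.297.
k_R/k_S = (3.71×10^11/1.30×10^9)·exp(-7.297) = 285.4 × 6.776×10^-4 = 0.193.
Since E_R > E_S, raising the temperature improves selectivity toward R.

0.193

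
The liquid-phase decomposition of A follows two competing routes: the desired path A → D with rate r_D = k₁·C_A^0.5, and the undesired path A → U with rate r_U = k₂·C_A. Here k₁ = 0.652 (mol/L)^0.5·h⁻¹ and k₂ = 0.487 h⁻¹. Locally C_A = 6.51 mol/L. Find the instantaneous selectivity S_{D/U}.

S_{D/U} = r_D/r_U = (k₁·C_A^0.5)/(k₂·C_A) = (k₁/k₂)·C_A^-0.5.
= (0.652×6.510^0.5) / (0.487×6.510) = 1.664/3.170 = 0.525.

0.525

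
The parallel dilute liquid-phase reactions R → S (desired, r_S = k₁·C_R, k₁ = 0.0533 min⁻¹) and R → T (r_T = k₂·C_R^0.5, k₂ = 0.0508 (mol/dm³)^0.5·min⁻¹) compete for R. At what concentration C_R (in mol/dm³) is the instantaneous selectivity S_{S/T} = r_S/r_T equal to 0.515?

S_{S/T} = (k₁/k₂)·C_R^0.5 ⇒ C_R = (S·k₂/k₁)^(2).
= (0.515×0.0508/0.0533)^(2) = (0.4908)^(2) = 0.241 mol/dm³.

0.241 mol/dm³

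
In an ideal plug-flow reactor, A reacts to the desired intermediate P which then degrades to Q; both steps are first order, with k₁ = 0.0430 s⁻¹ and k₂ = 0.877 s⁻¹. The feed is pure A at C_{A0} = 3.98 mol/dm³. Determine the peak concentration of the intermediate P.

Evaluating C_P at τ_opt = ln(k₂/k₁)/(k₂−k₁) gives C_{P,max}/C_{A0} = (k₁/k₂)^[k₂/(k₂−k₁)].
= (0.0430/0.877)^(0.877/(0.877−0.0430)) = (0.04903)^(1.052) = 0.04197.
C_{P,max} = 0.04197×3.98 = 0.167 mol/dm³.

0.167 mol/dm³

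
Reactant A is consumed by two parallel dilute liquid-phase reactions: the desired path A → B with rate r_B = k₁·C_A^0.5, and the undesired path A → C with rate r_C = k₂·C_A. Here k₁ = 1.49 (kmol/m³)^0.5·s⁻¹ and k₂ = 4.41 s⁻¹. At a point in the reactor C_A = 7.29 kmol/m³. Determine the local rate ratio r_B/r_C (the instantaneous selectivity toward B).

0.125

S_{B/C} = r_B/r_C = (k₁·C_A^0.5)/(k₂·C_A) = (k₁/k₂)·C_A^-0.5.
= (1.49×7.290^0.5) / (4.41×7.290) = 4.023/32.15 = 0.125.
The undesired path is higher order in A, so low C_A (CSTR or dilute feed) favours B.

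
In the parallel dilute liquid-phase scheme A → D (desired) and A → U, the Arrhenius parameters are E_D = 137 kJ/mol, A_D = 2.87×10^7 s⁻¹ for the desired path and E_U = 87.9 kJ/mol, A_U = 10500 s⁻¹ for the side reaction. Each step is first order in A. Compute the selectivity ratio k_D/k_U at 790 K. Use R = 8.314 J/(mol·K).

k_D/k_U = (A_D/A_U)·exp[−(E_D−E_U)/(RT)] = (A_D/A_U)·exp[(E_U−E_D)/(RT)].
(E_U−E_D)/(RT) = (87.9−137)×10³/(8.314×790) = -49100/6568 = -7.476.
k_D/k_U = (2.87×10^7/10500)·exp(-7.476) = 2733 × 5.668×10^-4 = 1.55.

1.55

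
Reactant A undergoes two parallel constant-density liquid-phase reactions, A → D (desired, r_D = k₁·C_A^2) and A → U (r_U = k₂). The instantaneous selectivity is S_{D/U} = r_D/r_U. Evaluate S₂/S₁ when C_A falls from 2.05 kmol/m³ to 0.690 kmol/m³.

0.113

S_{D/U} = (k₁/k₂)·C_A^2, so S₂/S₁ = (C_{A,2}/C_{A,1})^2.
= (0.690/2.05)^2 = (0.3366)^2 = 0.113.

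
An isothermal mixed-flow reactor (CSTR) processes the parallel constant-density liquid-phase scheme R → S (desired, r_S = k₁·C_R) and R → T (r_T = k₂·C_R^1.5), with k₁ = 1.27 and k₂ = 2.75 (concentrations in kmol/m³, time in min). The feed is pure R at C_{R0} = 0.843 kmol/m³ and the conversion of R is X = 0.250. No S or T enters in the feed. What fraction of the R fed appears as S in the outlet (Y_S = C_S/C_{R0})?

0.0919

Exit C_R = C_{R0}(1−X) = 0.843×0.750 = 0.6322 kmol/m³.
In a CSTR the entire volume is at exit conditions, so r_S = 1.27×0.6322 = 0.8030 and r_T = 2.75×0.6322^1.5 = 1.383.
Fraction of consumed R going to S: r_S/(r_S+r_T) = 0.3674.
C_S = 0.3674·C_{R0}·X = 0.3674×0.843×0.250 = 0.0774 kmol/m³; Y_S = C_S/C_{R0} = 0.0919.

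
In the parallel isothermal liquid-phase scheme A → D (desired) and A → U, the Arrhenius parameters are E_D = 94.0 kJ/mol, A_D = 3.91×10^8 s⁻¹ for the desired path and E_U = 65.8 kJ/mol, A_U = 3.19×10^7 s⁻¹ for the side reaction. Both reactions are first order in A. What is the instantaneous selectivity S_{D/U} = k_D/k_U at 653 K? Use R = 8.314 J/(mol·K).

0.0680

Since both paths have the same order in A, the concentration cancels and S_{D/U} = k_D/k_U = (A_D/A_U)·exp[(E_U−E_D)/(RT)].
(E_U−E_D)/(RT) = (65.8−94.0)×10³/(8.314×653) = -28200/5429 = -5.194.
k_D/k_U = (3.91×10^8/3.19×10^7)·exp(-5.194) = 12.26 × 0.005548 = 0.0680.
Since E_D > E_U, raising the temperature improves selectivity toward D.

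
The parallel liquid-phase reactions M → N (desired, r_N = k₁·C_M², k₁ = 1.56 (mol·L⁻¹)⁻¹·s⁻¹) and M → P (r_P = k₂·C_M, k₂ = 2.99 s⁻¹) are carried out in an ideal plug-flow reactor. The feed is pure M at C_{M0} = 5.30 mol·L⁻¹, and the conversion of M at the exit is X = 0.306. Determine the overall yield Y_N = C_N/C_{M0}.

0.214

C_M = C_{M0}(1−X) = 3.678 mol·L⁻¹.
Along a PFR/batch, dC_P/dC_M = −r_P/(r_N+r_P) = −k₂/(k₂+k₁·C_M).
Integrating from C_{M0} to C_M: C_P = (2.99/1.56)·ln[(2.99+1.56·5.30)/(2.99+1.56·3.68)] = 1.917·ln(11.26/8.728) = 0.4879 mol·L⁻¹.
Then C_N = (C_{M0}−C_M) − C_P = 1.622 − 0.4879 = 1.134 mol·L⁻¹.
Y_N = C_N/C_{M0} = 1.134/5.30 = 0.214.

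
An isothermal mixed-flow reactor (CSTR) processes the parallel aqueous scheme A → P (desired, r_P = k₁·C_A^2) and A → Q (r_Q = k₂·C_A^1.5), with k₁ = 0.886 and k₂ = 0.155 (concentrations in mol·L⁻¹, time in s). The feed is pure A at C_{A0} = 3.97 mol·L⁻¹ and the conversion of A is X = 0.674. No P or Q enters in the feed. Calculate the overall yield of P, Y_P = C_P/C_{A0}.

Exit C_A = C_{A0}(1−X) = 3.97×0.326 = 1.294 mol·L⁻¹.
A CSTR operates uniformly at the exit composition, giving r_P = 1.484 and r_Q = 0.2282 (each k·C_A^n at C_A = 1.294).
Fraction of consumed A going to P: r_P/(r_P+r_Q) = 0.8667.
C_P = 0.8667·C_{A0}·X = 0.8667×3.97×0.674 = 2.32 mol·L⁻¹; Y_P = C_P/C_{A0} = 0.584.

0.584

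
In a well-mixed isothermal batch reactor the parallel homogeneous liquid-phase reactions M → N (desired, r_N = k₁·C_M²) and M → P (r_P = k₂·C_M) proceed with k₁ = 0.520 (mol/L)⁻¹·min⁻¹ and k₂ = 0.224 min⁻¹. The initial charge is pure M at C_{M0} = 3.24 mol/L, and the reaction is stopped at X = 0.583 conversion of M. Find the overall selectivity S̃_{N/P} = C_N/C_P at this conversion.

C_M = C_{M0}(1−X) = 1.351 mol/L.
Along a PFR/batch, dC_P/dC_M = −r_P/(r_N+r_P) = −k₂/(k₂+k₁·C_M).
Integrating from C_{M0} to C_M: C_P = (0.224/0.520)·ln[(0.224+0.520·3.24)/(0.224+0.520·1.35)] = 0.4308·ln(1.909/0.9266) = 0.3113 mol/L.
Then C_N = (C_{M0}−C_M) − C_P = 1.889 − 0.3113 = 1.578 mol/L.
S̃_{N/P} = C_N/C_P = 1.578/0.3113 = 5.07.

5.07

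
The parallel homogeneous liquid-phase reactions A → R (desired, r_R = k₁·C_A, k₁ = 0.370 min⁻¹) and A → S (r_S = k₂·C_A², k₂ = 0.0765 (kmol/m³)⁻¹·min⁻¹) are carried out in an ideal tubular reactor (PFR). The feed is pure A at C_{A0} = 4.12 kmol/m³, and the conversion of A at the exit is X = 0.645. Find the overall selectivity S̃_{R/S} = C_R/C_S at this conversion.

C_A = C_{A0}(1−X) = 1.463 kmol/m³.
Along a PFR/batch, dC_R/dC_A = −r_R/(r_R+r_S) = −k₁/(k₁+k₂·C_A).
Integrating from C_{A0} to C_A: C_R = (0.370/0.0765)·ln[(0.370+0.0765·4.12)/(0.370+0.0765·1.46)] = 4.837·ln(0.6852/0.4819) = 1.702 kmol/m³.
C_S = (C_{A0}−C_A)−C_R = 0.9551 kmol/m³; S̃_{R/S} = 1.702/0.9551 = 1.78.

1.78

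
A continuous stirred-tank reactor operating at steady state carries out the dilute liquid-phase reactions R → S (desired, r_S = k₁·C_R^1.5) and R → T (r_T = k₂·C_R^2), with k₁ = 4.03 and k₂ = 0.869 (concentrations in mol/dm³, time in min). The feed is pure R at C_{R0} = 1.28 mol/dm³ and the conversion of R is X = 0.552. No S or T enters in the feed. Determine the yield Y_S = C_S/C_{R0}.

Exit C_R = C_{R0}(1−X) = 1.28×0.448 = 0.5734 mol/dm³.
A CSTR operates uniformly at the exit composition, giving r_S = 1.750 and r_T = 0.2858 (each k·C_R^n at C_R = 0.5734).
Fraction of consumed R going to S: r_S/(r_S+r_T) = 0.8596.
C_S = 0.8596·C_{R0}·X = 0.8596×1.28×0.552 = 0.607 mol/dm³; Y_S = C_S/C_{R0} = 0.475.

0.475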